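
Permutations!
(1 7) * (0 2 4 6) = (0 2 4 6)(1 7) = [2, 7, 4, 3, 6, 5, 0, 1]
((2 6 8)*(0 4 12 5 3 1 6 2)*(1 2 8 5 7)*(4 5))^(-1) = ((0 5 3 2 8)(1 6 4 12 7))^(-1) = (0 8 2 3 5)(1 7 12 4 6)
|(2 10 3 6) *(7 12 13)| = 12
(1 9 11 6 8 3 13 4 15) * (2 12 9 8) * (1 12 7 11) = (1 8 3 13 4 15 12 9)(2 7 11 6) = [0, 8, 7, 13, 15, 5, 2, 11, 3, 1, 10, 6, 9, 4, 14, 12]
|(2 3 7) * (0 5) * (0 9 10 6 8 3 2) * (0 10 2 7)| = 9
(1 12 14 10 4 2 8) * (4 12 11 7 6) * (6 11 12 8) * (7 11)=(1 12 14 10 8)(2 6 4)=[0, 12, 6, 3, 2, 5, 4, 7, 1, 9, 8, 11, 14, 13, 10]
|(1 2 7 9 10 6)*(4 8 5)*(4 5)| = |(1 2 7 9 10 6)(4 8)| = 6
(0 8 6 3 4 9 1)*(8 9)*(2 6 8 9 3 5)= [3, 0, 6, 4, 9, 2, 5, 7, 8, 1]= (0 3 4 9 1)(2 6 5)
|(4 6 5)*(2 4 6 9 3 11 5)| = |(2 4 9 3 11 5 6)| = 7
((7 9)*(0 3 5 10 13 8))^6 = (13)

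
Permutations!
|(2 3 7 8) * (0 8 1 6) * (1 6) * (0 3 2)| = 6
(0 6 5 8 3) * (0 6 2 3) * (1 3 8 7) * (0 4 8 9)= (0 2 9)(1 3 6 5 7)(4 8)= [2, 3, 9, 6, 8, 7, 5, 1, 4, 0]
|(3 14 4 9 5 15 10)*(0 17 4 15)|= 20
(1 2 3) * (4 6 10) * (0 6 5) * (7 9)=(0 6 10 4 5)(1 2 3)(7 9)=[6, 2, 3, 1, 5, 0, 10, 9, 8, 7, 4]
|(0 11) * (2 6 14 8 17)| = 10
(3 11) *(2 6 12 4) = (2 6 12 4)(3 11) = [0, 1, 6, 11, 2, 5, 12, 7, 8, 9, 10, 3, 4]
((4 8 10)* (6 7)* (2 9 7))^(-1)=(2 6 7 9)(4 10 8)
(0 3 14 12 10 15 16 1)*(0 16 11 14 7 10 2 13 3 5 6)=[5, 16, 13, 7, 4, 6, 0, 10, 8, 9, 15, 14, 2, 3, 12, 11, 1]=(0 5 6)(1 16)(2 13 3 7 10 15 11 14 12)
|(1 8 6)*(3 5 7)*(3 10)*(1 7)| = |(1 8 6 7 10 3 5)| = 7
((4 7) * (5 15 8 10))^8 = ((4 7)(5 15 8 10))^8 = (15)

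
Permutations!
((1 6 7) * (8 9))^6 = ((1 6 7)(8 9))^6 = (9)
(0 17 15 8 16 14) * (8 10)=[17, 1, 2, 3, 4, 5, 6, 7, 16, 9, 8, 11, 12, 13, 0, 10, 14, 15]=(0 17 15 10 8 16 14)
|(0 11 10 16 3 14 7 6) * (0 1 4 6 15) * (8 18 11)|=|(0 8 18 11 10 16 3 14 7 15)(1 4 6)|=30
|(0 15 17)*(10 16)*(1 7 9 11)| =|(0 15 17)(1 7 9 11)(10 16)| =12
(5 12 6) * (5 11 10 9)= [0, 1, 2, 3, 4, 12, 11, 7, 8, 5, 9, 10, 6]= (5 12 6 11 10 9)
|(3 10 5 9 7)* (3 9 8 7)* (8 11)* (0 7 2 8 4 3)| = 30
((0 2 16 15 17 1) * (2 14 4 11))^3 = (0 11 15)(1 4 16)(2 17 14)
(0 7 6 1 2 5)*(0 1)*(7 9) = [9, 2, 5, 3, 4, 1, 0, 6, 8, 7] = (0 9 7 6)(1 2 5)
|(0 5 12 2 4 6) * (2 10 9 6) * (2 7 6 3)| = |(0 5 12 10 9 3 2 4 7 6)| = 10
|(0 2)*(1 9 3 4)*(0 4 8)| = 7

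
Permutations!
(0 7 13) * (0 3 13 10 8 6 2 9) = (0 7 10 8 6 2 9)(3 13) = [7, 1, 9, 13, 4, 5, 2, 10, 6, 0, 8, 11, 12, 3]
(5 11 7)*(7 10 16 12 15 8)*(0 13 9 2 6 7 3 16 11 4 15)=[13, 1, 6, 16, 15, 4, 7, 5, 3, 2, 11, 10, 0, 9, 14, 8, 12]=(0 13 9 2 6 7 5 4 15 8 3 16 12)(10 11)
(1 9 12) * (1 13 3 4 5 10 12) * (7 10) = (1 9)(3 4 5 7 10 12 13) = [0, 9, 2, 4, 5, 7, 6, 10, 8, 1, 12, 11, 13, 3]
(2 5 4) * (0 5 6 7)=[5, 1, 6, 3, 2, 4, 7, 0]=(0 5 4 2 6 7)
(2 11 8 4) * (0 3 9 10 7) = (0 3 9 10 7)(2 11 8 4) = [3, 1, 11, 9, 2, 5, 6, 0, 4, 10, 7, 8]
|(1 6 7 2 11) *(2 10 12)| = 7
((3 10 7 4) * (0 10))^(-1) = (0 3 4 7 10)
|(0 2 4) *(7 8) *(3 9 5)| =6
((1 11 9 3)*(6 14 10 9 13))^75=(1 6 9 11 14 3 13 10)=((1 11 13 6 14 10 9 3))^75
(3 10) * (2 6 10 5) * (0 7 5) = (0 7 5 2 6 10 3) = [7, 1, 6, 0, 4, 2, 10, 5, 8, 9, 3]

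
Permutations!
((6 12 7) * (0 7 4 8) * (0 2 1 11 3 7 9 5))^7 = ((0 9 5)(1 11 3 7 6 12 4 8 2))^7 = (0 9 5)(1 8 12 7 11 2 4 6 3)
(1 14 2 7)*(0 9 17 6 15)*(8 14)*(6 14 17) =(0 9 6 15)(1 8 17 14 2 7) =[9, 8, 7, 3, 4, 5, 15, 1, 17, 6, 10, 11, 12, 13, 2, 0, 16, 14]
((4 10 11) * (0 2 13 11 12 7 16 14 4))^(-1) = ((0 2 13 11)(4 10 12 7 16 14))^(-1) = (0 11 13 2)(4 14 16 7 12 10)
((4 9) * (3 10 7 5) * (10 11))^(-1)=(3 5 7 10 11)(4 9)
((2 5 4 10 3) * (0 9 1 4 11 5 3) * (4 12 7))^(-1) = (0 10 4 7 12 1 9)(2 3)(5 11)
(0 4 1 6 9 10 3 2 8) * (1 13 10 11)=(0 4 13 10 3 2 8)(1 6 9 11)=[4, 6, 8, 2, 13, 5, 9, 7, 0, 11, 3, 1, 12, 10]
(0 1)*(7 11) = (0 1)(7 11) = [1, 0, 2, 3, 4, 5, 6, 11, 8, 9, 10, 7]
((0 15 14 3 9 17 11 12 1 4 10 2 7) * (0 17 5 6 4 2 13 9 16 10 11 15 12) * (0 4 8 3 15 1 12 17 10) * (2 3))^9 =(0 16 3 1 17)(2 7 10 13 9 5 6 8)(4 11)(14 15)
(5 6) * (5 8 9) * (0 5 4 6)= (0 5)(4 6 8 9)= [5, 1, 2, 3, 6, 0, 8, 7, 9, 4]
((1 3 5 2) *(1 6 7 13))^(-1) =((1 3 5 2 6 7 13))^(-1) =(1 13 7 6 2 5 3)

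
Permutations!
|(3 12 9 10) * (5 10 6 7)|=7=|(3 12 9 6 7 5 10)|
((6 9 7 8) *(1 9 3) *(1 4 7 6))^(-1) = ((1 9 6 3 4 7 8))^(-1) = (1 8 7 4 3 6 9)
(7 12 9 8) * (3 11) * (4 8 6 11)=(3 4 8 7 12 9 6 11)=[0, 1, 2, 4, 8, 5, 11, 12, 7, 6, 10, 3, 9]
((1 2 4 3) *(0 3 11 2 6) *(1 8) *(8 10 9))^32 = (0 8 3 1 10 6 9)(2 11 4)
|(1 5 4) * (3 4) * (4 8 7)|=|(1 5 3 8 7 4)|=6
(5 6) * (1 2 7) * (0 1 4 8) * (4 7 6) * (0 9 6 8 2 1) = (2 8 9 6 5 4) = [0, 1, 8, 3, 2, 4, 5, 7, 9, 6]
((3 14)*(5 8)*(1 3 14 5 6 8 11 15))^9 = (1 15 11 5 3)(6 8)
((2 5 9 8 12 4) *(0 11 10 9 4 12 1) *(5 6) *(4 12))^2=(0 10 8)(1 11 9)(2 5 4 6 12)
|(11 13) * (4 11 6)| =4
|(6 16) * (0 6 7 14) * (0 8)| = 6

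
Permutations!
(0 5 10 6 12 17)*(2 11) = [5, 1, 11, 3, 4, 10, 12, 7, 8, 9, 6, 2, 17, 13, 14, 15, 16, 0] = (0 5 10 6 12 17)(2 11)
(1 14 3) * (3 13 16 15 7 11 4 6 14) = [0, 3, 2, 1, 6, 5, 14, 11, 8, 9, 10, 4, 12, 16, 13, 7, 15] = (1 3)(4 6 14 13 16 15 7 11)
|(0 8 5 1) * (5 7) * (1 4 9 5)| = |(0 8 7 1)(4 9 5)| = 12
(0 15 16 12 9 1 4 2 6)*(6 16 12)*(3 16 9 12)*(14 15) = (0 14 15 3 16 6)(1 4 2 9) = [14, 4, 9, 16, 2, 5, 0, 7, 8, 1, 10, 11, 12, 13, 15, 3, 6]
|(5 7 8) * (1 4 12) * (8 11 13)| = 15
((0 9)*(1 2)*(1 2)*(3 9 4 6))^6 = ((0 4 6 3 9))^6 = (0 4 6 3 9)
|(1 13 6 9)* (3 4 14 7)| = |(1 13 6 9)(3 4 14 7)| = 4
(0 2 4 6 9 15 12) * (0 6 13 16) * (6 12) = (0 2 4 13 16)(6 9 15) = [2, 1, 4, 3, 13, 5, 9, 7, 8, 15, 10, 11, 12, 16, 14, 6, 0]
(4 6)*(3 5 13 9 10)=(3 5 13 9 10)(4 6)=[0, 1, 2, 5, 6, 13, 4, 7, 8, 10, 3, 11, 12, 9]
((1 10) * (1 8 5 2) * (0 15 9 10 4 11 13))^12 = (0 15 9 10 8 5 2 1 4 11 13)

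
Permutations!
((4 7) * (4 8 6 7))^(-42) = ((6 7 8))^(-42) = (8)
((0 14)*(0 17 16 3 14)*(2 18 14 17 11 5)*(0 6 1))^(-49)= ((0 6 1)(2 18 14 11 5)(3 17 16))^(-49)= (0 1 6)(2 18 14 11 5)(3 16 17)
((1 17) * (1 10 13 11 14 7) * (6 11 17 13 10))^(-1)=(1 7 14 11 6 17 13)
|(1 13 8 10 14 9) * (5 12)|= 6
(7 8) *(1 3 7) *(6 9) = (1 3 7 8)(6 9) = [0, 3, 2, 7, 4, 5, 9, 8, 1, 6]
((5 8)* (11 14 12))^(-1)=((5 8)(11 14 12))^(-1)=(5 8)(11 12 14)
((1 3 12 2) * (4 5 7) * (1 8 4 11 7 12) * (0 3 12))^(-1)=(0 5 4 8 2 12 1 3)(7 11)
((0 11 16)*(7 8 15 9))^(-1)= (0 16 11)(7 9 15 8)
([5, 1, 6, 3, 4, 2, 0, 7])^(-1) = (7)(0 6 2 5)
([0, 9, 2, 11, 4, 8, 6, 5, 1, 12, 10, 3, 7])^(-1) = (1 8 5 7 12 9)(3 11)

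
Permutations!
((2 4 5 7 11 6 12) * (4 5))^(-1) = (2 12 6 11 7 5)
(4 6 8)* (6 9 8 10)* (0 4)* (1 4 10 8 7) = (0 10 6 8)(1 4 9 7) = [10, 4, 2, 3, 9, 5, 8, 1, 0, 7, 6]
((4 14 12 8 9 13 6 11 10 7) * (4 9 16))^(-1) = (4 16 8 12 14)(6 13 9 7 10 11)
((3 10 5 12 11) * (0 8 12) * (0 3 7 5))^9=((0 8 12 11 7 5 3 10))^9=(0 8 12 11 7 5 3 10)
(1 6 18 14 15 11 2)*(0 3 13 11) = (0 3 13 11 2 1 6 18 14 15) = [3, 6, 1, 13, 4, 5, 18, 7, 8, 9, 10, 2, 12, 11, 15, 0, 16, 17, 14]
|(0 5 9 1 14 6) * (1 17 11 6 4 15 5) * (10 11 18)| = 12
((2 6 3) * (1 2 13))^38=((1 2 6 3 13))^38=(1 3 2 13 6)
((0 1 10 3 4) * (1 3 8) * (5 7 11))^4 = (0 3 4)(1 10 8)(5 7 11)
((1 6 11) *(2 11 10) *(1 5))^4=(1 11 10)(2 6 5)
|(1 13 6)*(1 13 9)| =2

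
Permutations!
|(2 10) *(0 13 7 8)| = 4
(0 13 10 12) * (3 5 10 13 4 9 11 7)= [4, 1, 2, 5, 9, 10, 6, 3, 8, 11, 12, 7, 0, 13]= (13)(0 4 9 11 7 3 5 10 12)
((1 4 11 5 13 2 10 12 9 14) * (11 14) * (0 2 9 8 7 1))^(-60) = (0 12 1)(2 8 4)(7 14 10)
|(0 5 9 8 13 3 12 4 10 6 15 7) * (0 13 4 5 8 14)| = |(0 8 4 10 6 15 7 13 3 12 5 9 14)| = 13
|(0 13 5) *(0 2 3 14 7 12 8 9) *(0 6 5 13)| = 9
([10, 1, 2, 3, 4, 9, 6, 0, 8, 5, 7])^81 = [0, 1, 2, 3, 4, 9, 6, 7, 8, 5, 10]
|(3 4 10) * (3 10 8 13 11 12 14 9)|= 8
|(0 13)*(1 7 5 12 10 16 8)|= 14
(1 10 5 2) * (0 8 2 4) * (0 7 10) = (0 8 2 1)(4 7 10 5) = [8, 0, 1, 3, 7, 4, 6, 10, 2, 9, 5]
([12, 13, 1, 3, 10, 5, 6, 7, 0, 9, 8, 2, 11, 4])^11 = [11, 4, 13, 3, 8, 5, 6, 7, 12, 9, 0, 1, 2, 10]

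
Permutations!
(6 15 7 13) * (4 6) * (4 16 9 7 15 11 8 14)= (4 6 11 8 14)(7 13 16 9)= [0, 1, 2, 3, 6, 5, 11, 13, 14, 7, 10, 8, 12, 16, 4, 15, 9]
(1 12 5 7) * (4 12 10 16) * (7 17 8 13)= (1 10 16 4 12 5 17 8 13 7)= [0, 10, 2, 3, 12, 17, 6, 1, 13, 9, 16, 11, 5, 7, 14, 15, 4, 8]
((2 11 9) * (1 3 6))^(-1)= (1 6 3)(2 9 11)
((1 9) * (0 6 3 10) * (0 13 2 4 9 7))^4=(0 13 1 3 4)(2 7 10 9 6)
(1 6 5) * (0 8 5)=(0 8 5 1 6)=[8, 6, 2, 3, 4, 1, 0, 7, 5]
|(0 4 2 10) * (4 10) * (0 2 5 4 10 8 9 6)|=4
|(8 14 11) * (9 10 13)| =|(8 14 11)(9 10 13)| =3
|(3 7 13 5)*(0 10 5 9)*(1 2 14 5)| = 10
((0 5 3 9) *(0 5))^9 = (9)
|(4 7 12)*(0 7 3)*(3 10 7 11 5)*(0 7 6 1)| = 10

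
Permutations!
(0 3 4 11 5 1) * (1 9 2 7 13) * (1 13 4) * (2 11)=(13)(0 3 1)(2 7 4)(5 9 11)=[3, 0, 7, 1, 2, 9, 6, 4, 8, 11, 10, 5, 12, 13]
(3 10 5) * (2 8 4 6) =[0, 1, 8, 10, 6, 3, 2, 7, 4, 9, 5] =(2 8 4 6)(3 10 5)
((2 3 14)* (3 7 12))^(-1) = (2 14 3 12 7) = ((2 7 12 3 14))^(-1)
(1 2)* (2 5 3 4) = (1 5 3 4 2) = [0, 5, 1, 4, 2, 3]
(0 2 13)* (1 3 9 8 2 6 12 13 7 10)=(0 6 12 13)(1 3 9 8 2 7 10)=[6, 3, 7, 9, 4, 5, 12, 10, 2, 8, 1, 11, 13, 0]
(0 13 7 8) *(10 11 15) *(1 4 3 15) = (0 13 7 8)(1 4 3 15 10 11) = [13, 4, 2, 15, 3, 5, 6, 8, 0, 9, 11, 1, 12, 7, 14, 10]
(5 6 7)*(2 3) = (2 3)(5 6 7) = [0, 1, 3, 2, 4, 6, 7, 5]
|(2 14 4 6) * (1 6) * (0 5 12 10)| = 20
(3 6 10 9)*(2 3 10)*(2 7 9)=(2 3 6 7 9 10)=[0, 1, 3, 6, 4, 5, 7, 9, 8, 10, 2]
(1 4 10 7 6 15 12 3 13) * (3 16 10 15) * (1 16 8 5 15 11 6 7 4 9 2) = (1 9 2)(3 13 16 10 4 11 6)(5 15 12 8) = [0, 9, 1, 13, 11, 15, 3, 7, 5, 2, 4, 6, 8, 16, 14, 12, 10]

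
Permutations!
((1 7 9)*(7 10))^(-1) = (1 9 7 10)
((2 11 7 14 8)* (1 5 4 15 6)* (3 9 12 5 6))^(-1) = ((1 6)(2 11 7 14 8)(3 9 12 5 4 15))^(-1) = (1 6)(2 8 14 7 11)(3 15 4 5 12 9)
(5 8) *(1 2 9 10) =(1 2 9 10)(5 8) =[0, 2, 9, 3, 4, 8, 6, 7, 5, 10, 1]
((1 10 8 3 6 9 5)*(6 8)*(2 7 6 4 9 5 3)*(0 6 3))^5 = (0 4 1 6 9 10 5)(2 7 3 8) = ((0 6 5 1 10 4 9)(2 7 3 8))^5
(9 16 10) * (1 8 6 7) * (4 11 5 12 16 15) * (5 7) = (1 8 6 5 12 16 10 9 15 4 11 7) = [0, 8, 2, 3, 11, 12, 5, 1, 6, 15, 9, 7, 16, 13, 14, 4, 10]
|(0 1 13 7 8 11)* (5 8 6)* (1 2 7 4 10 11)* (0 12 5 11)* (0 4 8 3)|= 24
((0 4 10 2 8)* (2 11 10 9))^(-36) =((0 4 9 2 8)(10 11))^(-36) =(11)(0 8 2 9 4)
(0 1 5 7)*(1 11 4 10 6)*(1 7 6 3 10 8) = [11, 5, 2, 10, 8, 6, 7, 0, 1, 9, 3, 4] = (0 11 4 8 1 5 6 7)(3 10)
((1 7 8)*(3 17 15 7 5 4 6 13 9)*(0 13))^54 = (0 7)(1 9)(3 5)(4 17)(6 15)(8 13) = ((0 13 9 3 17 15 7 8 1 5 4 6))^54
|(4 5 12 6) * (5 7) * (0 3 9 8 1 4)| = |(0 3 9 8 1 4 7 5 12 6)| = 10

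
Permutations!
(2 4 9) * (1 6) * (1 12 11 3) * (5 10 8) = (1 6 12 11 3)(2 4 9)(5 10 8) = [0, 6, 4, 1, 9, 10, 12, 7, 5, 2, 8, 3, 11]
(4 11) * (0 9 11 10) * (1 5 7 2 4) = [9, 5, 4, 3, 10, 7, 6, 2, 8, 11, 0, 1] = (0 9 11 1 5 7 2 4 10)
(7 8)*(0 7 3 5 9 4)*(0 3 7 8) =(0 8 7)(3 5 9 4) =[8, 1, 2, 5, 3, 9, 6, 0, 7, 4]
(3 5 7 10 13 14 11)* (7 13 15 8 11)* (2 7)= (2 7 10 15 8 11 3 5 13 14)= [0, 1, 7, 5, 4, 13, 6, 10, 11, 9, 15, 3, 12, 14, 2, 8]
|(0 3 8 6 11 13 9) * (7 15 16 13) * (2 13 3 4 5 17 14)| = |(0 4 5 17 14 2 13 9)(3 8 6 11 7 15 16)| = 56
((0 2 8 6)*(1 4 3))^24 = ((0 2 8 6)(1 4 3))^24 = (8)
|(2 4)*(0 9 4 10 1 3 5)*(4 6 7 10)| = 8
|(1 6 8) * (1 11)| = |(1 6 8 11)| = 4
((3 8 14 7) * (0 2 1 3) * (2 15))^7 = (0 7 14 8 3 1 2 15) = ((0 15 2 1 3 8 14 7))^7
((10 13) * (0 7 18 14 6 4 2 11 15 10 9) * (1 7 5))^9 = (0 11 18 9 2 7 13 4 1 10 6 5 15 14)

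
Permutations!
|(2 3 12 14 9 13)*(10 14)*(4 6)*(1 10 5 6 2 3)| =|(1 10 14 9 13 3 12 5 6 4 2)| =11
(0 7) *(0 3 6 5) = [7, 1, 2, 6, 4, 0, 5, 3] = (0 7 3 6 5)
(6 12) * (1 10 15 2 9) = (1 10 15 2 9)(6 12) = [0, 10, 9, 3, 4, 5, 12, 7, 8, 1, 15, 11, 6, 13, 14, 2]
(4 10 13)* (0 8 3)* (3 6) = (0 8 6 3)(4 10 13) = [8, 1, 2, 0, 10, 5, 3, 7, 6, 9, 13, 11, 12, 4]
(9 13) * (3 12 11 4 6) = (3 12 11 4 6)(9 13) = [0, 1, 2, 12, 6, 5, 3, 7, 8, 13, 10, 4, 11, 9]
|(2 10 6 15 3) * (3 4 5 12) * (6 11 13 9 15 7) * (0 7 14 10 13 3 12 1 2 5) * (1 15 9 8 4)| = 14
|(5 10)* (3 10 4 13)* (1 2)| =|(1 2)(3 10 5 4 13)| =10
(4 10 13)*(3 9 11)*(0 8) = (0 8)(3 9 11)(4 10 13) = [8, 1, 2, 9, 10, 5, 6, 7, 0, 11, 13, 3, 12, 4]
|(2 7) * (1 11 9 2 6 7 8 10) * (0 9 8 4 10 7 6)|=|(0 9 2 4 10 1 11 8 7)|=9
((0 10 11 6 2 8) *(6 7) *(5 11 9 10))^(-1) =((0 5 11 7 6 2 8)(9 10))^(-1) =(0 8 2 6 7 11 5)(9 10)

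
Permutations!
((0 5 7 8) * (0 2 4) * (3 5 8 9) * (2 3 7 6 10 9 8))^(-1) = (0 4 2)(3 8 7 9 10 6 5)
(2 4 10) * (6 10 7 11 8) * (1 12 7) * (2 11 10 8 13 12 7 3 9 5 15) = (1 7 10 11 13 12 3 9 5 15 2 4)(6 8) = [0, 7, 4, 9, 1, 15, 8, 10, 6, 5, 11, 13, 3, 12, 14, 2]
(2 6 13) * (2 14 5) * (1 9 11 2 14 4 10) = (1 9 11 2 6 13 4 10)(5 14) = [0, 9, 6, 3, 10, 14, 13, 7, 8, 11, 1, 2, 12, 4, 5]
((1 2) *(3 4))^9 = ((1 2)(3 4))^9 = (1 2)(3 4)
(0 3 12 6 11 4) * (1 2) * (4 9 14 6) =[3, 2, 1, 12, 0, 5, 11, 7, 8, 14, 10, 9, 4, 13, 6] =(0 3 12 4)(1 2)(6 11 9 14)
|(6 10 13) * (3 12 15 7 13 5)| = 8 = |(3 12 15 7 13 6 10 5)|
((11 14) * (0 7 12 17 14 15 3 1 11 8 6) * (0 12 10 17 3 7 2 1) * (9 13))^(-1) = ((0 2 1 11 15 7 10 17 14 8 6 12 3)(9 13))^(-1) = (0 3 12 6 8 14 17 10 7 15 11 1 2)(9 13)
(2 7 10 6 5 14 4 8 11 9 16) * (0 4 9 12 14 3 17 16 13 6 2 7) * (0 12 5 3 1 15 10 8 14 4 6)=(0 6 3 17 16 7 8 11 5 1 15 10 2 12 4 14 9 13)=[6, 15, 12, 17, 14, 1, 3, 8, 11, 13, 2, 5, 4, 0, 9, 10, 7, 16]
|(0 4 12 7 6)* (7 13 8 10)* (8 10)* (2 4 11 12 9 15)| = 28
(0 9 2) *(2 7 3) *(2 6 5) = (0 9 7 3 6 5 2) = [9, 1, 0, 6, 4, 2, 5, 3, 8, 7]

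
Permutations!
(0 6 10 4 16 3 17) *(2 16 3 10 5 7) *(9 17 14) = (0 6 5 7 2 16 10 4 3 14 9 17) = [6, 1, 16, 14, 3, 7, 5, 2, 8, 17, 4, 11, 12, 13, 9, 15, 10, 0]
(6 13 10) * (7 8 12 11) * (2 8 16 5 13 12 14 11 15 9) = (2 8 14 11 7 16 5 13 10 6 12 15 9) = [0, 1, 8, 3, 4, 13, 12, 16, 14, 2, 6, 7, 15, 10, 11, 9, 5]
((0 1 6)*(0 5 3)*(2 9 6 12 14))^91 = (0 1 12 14 2 9 6 5 3)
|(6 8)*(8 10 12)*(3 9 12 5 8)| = 12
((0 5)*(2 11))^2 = (11) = ((0 5)(2 11))^2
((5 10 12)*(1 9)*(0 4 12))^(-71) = (0 10 5 12 4)(1 9)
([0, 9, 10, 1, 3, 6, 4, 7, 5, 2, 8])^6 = [0, 6, 3, 5, 8, 2, 10, 7, 9, 4, 1]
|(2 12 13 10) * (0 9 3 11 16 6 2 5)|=11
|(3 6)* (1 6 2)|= |(1 6 3 2)|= 4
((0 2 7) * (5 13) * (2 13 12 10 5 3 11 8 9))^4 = (0 8)(2 3)(5 12 10)(7 11)(9 13)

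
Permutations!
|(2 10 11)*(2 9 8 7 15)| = 7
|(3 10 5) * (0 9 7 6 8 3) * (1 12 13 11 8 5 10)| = 30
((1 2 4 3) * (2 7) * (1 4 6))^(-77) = ((1 7 2 6)(3 4))^(-77) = (1 6 2 7)(3 4)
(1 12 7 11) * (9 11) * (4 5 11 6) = (1 12 7 9 6 4 5 11) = [0, 12, 2, 3, 5, 11, 4, 9, 8, 6, 10, 1, 7]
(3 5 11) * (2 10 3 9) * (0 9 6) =(0 9 2 10 3 5 11 6) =[9, 1, 10, 5, 4, 11, 0, 7, 8, 2, 3, 6]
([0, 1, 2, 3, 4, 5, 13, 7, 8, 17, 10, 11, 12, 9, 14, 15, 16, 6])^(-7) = [0, 1, 2, 3, 4, 5, 13, 7, 8, 17, 10, 11, 12, 9, 14, 15, 16, 6]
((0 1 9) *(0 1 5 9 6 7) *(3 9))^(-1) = ((0 5 3 9 1 6 7))^(-1) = (0 7 6 1 9 3 5)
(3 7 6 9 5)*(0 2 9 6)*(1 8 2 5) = [5, 8, 9, 7, 4, 3, 6, 0, 2, 1] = (0 5 3 7)(1 8 2 9)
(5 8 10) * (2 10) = (2 10 5 8) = [0, 1, 10, 3, 4, 8, 6, 7, 2, 9, 5]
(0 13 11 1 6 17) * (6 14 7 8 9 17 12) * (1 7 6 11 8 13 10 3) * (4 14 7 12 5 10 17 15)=(0 17)(1 7 13 8 9 15 4 14 6 5 10 3)(11 12)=[17, 7, 2, 1, 14, 10, 5, 13, 9, 15, 3, 12, 11, 8, 6, 4, 16, 0]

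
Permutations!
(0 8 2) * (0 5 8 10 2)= (0 10 2 5 8)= [10, 1, 5, 3, 4, 8, 6, 7, 0, 9, 2]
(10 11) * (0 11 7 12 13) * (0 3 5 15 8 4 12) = (0 11 10 7)(3 5 15 8 4 12 13) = [11, 1, 2, 5, 12, 15, 6, 0, 4, 9, 7, 10, 13, 3, 14, 8]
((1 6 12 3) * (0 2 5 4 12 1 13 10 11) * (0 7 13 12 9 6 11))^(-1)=(0 10 13 7 11 1 6 9 4 5 2)(3 12)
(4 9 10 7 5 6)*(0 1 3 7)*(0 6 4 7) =(0 1 3)(4 9 10 6 7 5) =[1, 3, 2, 0, 9, 4, 7, 5, 8, 10, 6]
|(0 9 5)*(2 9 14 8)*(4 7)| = |(0 14 8 2 9 5)(4 7)| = 6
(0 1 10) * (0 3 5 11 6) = (0 1 10 3 5 11 6) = [1, 10, 2, 5, 4, 11, 0, 7, 8, 9, 3, 6]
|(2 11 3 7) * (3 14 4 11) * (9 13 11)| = 15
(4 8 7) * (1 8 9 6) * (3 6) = (1 8 7 4 9 3 6) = [0, 8, 2, 6, 9, 5, 1, 4, 7, 3]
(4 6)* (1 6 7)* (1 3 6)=(3 6 4 7)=[0, 1, 2, 6, 7, 5, 4, 3]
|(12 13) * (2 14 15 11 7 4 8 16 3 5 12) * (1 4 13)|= 42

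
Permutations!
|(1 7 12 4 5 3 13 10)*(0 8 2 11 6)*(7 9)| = 45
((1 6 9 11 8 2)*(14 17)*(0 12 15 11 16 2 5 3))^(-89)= (0 15 8 3 12 11 5)(1 6 9 16 2)(14 17)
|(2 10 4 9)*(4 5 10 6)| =|(2 6 4 9)(5 10)| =4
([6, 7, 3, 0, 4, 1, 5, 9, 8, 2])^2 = [5, 9, 0, 6, 4, 7, 1, 2, 8, 3]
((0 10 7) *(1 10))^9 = ((0 1 10 7))^9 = (0 1 10 7)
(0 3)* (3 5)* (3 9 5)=[3, 1, 2, 0, 4, 9, 6, 7, 8, 5]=(0 3)(5 9)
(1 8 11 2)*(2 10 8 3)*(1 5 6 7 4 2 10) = (1 3 10 8 11)(2 5 6 7 4) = [0, 3, 5, 10, 2, 6, 7, 4, 11, 9, 8, 1]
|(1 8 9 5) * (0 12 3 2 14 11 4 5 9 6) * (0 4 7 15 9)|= |(0 12 3 2 14 11 7 15 9)(1 8 6 4 5)|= 45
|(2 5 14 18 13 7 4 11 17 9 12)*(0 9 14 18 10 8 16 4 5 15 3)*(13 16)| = |(0 9 12 2 15 3)(4 11 17 14 10 8 13 7 5 18 16)| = 66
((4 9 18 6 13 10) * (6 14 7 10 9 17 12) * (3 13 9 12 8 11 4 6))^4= (3 13 12)(6 7 18)(9 10 14)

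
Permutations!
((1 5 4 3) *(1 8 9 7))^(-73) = (1 8 5 9 4 7 3)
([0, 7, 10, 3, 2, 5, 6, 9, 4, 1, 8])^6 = (2 8)(4 10)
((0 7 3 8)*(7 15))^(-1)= (0 8 3 7 15)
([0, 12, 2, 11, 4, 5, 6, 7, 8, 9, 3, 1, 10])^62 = (1 10 11 12 3)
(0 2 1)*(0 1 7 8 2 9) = [9, 1, 7, 3, 4, 5, 6, 8, 2, 0] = (0 9)(2 7 8)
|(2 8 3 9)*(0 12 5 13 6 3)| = 9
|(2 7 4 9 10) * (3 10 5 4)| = 12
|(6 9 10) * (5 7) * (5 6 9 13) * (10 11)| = 12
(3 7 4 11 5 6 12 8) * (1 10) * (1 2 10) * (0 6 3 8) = [6, 1, 10, 7, 11, 3, 12, 4, 8, 9, 2, 5, 0] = (0 6 12)(2 10)(3 7 4 11 5)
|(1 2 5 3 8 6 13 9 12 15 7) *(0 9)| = 12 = |(0 9 12 15 7 1 2 5 3 8 6 13)|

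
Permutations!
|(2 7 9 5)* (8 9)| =5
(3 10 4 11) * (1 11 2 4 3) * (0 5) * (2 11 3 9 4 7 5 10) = (0 10 9 4 11 1 3 2 7 5) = [10, 3, 7, 2, 11, 0, 6, 5, 8, 4, 9, 1]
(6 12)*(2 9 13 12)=(2 9 13 12 6)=[0, 1, 9, 3, 4, 5, 2, 7, 8, 13, 10, 11, 6, 12]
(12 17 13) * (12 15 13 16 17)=[0, 1, 2, 3, 4, 5, 6, 7, 8, 9, 10, 11, 12, 15, 14, 13, 17, 16]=(13 15)(16 17)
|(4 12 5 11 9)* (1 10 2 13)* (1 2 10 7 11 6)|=8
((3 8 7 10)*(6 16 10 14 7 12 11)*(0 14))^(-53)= ((0 14 7)(3 8 12 11 6 16 10))^(-53)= (0 14 7)(3 11 10 12 16 8 6)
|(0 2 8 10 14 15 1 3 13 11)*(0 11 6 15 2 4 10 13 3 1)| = 9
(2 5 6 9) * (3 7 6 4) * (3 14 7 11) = (2 5 4 14 7 6 9)(3 11) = [0, 1, 5, 11, 14, 4, 9, 6, 8, 2, 10, 3, 12, 13, 7]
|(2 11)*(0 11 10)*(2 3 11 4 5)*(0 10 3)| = |(0 4 5 2 3 11)| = 6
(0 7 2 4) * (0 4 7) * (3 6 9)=[0, 1, 7, 6, 4, 5, 9, 2, 8, 3]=(2 7)(3 6 9)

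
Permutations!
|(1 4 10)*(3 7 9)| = |(1 4 10)(3 7 9)| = 3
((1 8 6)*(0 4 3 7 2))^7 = (0 3 2 4 7)(1 8 6)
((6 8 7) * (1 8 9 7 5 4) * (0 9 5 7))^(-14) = ((0 9)(1 8 7 6 5 4))^(-14) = (9)(1 5 7)(4 6 8)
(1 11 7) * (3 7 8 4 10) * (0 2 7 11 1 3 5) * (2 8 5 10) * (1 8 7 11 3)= (0 7 1 8 4 2 11 5)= [7, 8, 11, 3, 2, 0, 6, 1, 4, 9, 10, 5]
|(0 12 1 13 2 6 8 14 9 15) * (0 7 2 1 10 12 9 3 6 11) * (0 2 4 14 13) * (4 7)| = |(0 9 15 4 14 3 6 8 13 1)(2 11)(10 12)| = 10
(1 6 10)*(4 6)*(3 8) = [0, 4, 2, 8, 6, 5, 10, 7, 3, 9, 1] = (1 4 6 10)(3 8)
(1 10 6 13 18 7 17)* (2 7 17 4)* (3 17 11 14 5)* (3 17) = (1 10 6 13 18 11 14 5 17)(2 7 4) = [0, 10, 7, 3, 2, 17, 13, 4, 8, 9, 6, 14, 12, 18, 5, 15, 16, 1, 11]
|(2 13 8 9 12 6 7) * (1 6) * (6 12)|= 6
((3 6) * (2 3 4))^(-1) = (2 4 6 3)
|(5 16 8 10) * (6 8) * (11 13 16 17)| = |(5 17 11 13 16 6 8 10)| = 8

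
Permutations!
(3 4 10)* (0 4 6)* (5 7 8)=(0 4 10 3 6)(5 7 8)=[4, 1, 2, 6, 10, 7, 0, 8, 5, 9, 3]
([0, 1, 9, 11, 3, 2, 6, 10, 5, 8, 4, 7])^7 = (2 5 8 9)(3 7 4 11 10)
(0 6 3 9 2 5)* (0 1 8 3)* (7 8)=[6, 7, 5, 9, 4, 1, 0, 8, 3, 2]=(0 6)(1 7 8 3 9 2 5)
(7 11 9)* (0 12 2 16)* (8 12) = (0 8 12 2 16)(7 11 9) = [8, 1, 16, 3, 4, 5, 6, 11, 12, 7, 10, 9, 2, 13, 14, 15, 0]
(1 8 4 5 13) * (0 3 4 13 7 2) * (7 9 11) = (0 3 4 5 9 11 7 2)(1 8 13) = [3, 8, 0, 4, 5, 9, 6, 2, 13, 11, 10, 7, 12, 1]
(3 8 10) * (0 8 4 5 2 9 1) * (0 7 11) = (0 8 10 3 4 5 2 9 1 7 11) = [8, 7, 9, 4, 5, 2, 6, 11, 10, 1, 3, 0]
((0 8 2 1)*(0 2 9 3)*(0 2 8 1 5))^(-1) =(0 5 2 3 9 8 1)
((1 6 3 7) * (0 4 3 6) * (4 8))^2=((0 8 4 3 7 1))^2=(0 4 7)(1 8 3)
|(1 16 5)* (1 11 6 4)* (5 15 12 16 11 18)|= |(1 11 6 4)(5 18)(12 16 15)|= 12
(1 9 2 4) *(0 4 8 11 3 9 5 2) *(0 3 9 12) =[4, 5, 8, 12, 1, 2, 6, 7, 11, 3, 10, 9, 0] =(0 4 1 5 2 8 11 9 3 12)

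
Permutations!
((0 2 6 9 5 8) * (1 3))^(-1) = (0 8 5 9 6 2)(1 3)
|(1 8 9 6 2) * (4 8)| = |(1 4 8 9 6 2)| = 6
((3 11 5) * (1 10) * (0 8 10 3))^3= (0 1 5 10 11 8 3)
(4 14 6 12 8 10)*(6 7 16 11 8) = [0, 1, 2, 3, 14, 5, 12, 16, 10, 9, 4, 8, 6, 13, 7, 15, 11] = (4 14 7 16 11 8 10)(6 12)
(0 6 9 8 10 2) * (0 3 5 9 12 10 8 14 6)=(2 3 5 9 14 6 12 10)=[0, 1, 3, 5, 4, 9, 12, 7, 8, 14, 2, 11, 10, 13, 6]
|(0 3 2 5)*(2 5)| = 3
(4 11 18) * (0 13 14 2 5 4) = (0 13 14 2 5 4 11 18) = [13, 1, 5, 3, 11, 4, 6, 7, 8, 9, 10, 18, 12, 14, 2, 15, 16, 17, 0]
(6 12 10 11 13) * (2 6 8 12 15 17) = (2 6 15 17)(8 12 10 11 13) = [0, 1, 6, 3, 4, 5, 15, 7, 12, 9, 11, 13, 10, 8, 14, 17, 16, 2]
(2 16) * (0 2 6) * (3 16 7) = (0 2 7 3 16 6) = [2, 1, 7, 16, 4, 5, 0, 3, 8, 9, 10, 11, 12, 13, 14, 15, 6]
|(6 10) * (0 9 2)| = 6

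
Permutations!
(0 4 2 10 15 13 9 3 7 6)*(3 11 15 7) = [4, 1, 10, 3, 2, 5, 0, 6, 8, 11, 7, 15, 12, 9, 14, 13] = (0 4 2 10 7 6)(9 11 15 13)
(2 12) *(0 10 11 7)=(0 10 11 7)(2 12)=[10, 1, 12, 3, 4, 5, 6, 0, 8, 9, 11, 7, 2]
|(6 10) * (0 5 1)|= 6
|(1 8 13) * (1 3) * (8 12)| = 5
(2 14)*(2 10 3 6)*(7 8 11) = (2 14 10 3 6)(7 8 11) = [0, 1, 14, 6, 4, 5, 2, 8, 11, 9, 3, 7, 12, 13, 10]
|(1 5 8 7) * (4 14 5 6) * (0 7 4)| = 4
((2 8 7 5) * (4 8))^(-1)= (2 5 7 8 4)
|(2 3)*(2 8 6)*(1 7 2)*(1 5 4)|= |(1 7 2 3 8 6 5 4)|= 8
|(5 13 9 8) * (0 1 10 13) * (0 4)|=8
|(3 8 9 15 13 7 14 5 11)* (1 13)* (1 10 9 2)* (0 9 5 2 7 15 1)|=|(0 9 1 13 15 10 5 11 3 8 7 14 2)|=13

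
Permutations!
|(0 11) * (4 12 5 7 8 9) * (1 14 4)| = |(0 11)(1 14 4 12 5 7 8 9)| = 8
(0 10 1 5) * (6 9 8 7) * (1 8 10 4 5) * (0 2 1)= (0 4 5 2 1)(6 9 10 8 7)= [4, 0, 1, 3, 5, 2, 9, 6, 7, 10, 8]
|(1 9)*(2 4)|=2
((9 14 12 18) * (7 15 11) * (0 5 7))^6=(0 5 7 15 11)(9 12)(14 18)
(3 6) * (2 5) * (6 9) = (2 5)(3 9 6) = [0, 1, 5, 9, 4, 2, 3, 7, 8, 6]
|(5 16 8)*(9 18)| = |(5 16 8)(9 18)| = 6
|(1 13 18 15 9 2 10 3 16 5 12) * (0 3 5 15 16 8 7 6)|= 10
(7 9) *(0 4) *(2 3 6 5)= (0 4)(2 3 6 5)(7 9)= [4, 1, 3, 6, 0, 2, 5, 9, 8, 7]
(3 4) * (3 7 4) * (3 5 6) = [0, 1, 2, 5, 7, 6, 3, 4] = (3 5 6)(4 7)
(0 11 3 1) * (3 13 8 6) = (0 11 13 8 6 3 1) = [11, 0, 2, 1, 4, 5, 3, 7, 6, 9, 10, 13, 12, 8]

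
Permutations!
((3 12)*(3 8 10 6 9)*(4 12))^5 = (3 6 8 4 9 10 12)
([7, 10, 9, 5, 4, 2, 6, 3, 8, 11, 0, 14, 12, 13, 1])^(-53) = (0 14 2 7 1 9 3 10 11 5)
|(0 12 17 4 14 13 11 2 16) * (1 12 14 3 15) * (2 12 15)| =|(0 14 13 11 12 17 4 3 2 16)(1 15)| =10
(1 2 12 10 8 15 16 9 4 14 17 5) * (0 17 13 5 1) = (0 17 1 2 12 10 8 15 16 9 4 14 13 5) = [17, 2, 12, 3, 14, 0, 6, 7, 15, 4, 8, 11, 10, 5, 13, 16, 9, 1]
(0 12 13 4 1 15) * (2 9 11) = [12, 15, 9, 3, 1, 5, 6, 7, 8, 11, 10, 2, 13, 4, 14, 0] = (0 12 13 4 1 15)(2 9 11)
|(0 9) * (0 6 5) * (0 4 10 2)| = 7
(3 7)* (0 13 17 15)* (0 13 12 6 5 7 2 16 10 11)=(0 12 6 5 7 3 2 16 10 11)(13 17 15)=[12, 1, 16, 2, 4, 7, 5, 3, 8, 9, 11, 0, 6, 17, 14, 13, 10, 15]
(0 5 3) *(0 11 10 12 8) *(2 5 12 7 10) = (0 12 8)(2 5 3 11)(7 10) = [12, 1, 5, 11, 4, 3, 6, 10, 0, 9, 7, 2, 8]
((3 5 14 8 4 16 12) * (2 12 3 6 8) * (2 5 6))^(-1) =((2 12)(3 6 8 4 16)(5 14))^(-1) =(2 12)(3 16 4 8 6)(5 14)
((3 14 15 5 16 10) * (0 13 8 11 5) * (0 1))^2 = (0 8 5 10 14 1 13 11 16 3 15)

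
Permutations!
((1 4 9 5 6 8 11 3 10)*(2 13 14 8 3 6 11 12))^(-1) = ((1 4 9 5 11 6 3 10)(2 13 14 8 12))^(-1) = (1 10 3 6 11 5 9 4)(2 12 8 14 13)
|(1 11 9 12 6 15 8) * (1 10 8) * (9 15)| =|(1 11 15)(6 9 12)(8 10)| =6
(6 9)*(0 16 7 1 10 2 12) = (0 16 7 1 10 2 12)(6 9) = [16, 10, 12, 3, 4, 5, 9, 1, 8, 6, 2, 11, 0, 13, 14, 15, 7]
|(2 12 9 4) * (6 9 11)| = 6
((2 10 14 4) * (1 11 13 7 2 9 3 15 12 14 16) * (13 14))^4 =((1 11 14 4 9 3 15 12 13 7 2 10 16))^4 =(1 9 13 16 4 12 10 14 15 2 11 3 7)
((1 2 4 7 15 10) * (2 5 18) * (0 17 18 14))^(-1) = ((0 17 18 2 4 7 15 10 1 5 14))^(-1) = (0 14 5 1 10 15 7 4 2 18 17)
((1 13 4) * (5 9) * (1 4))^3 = ((1 13)(5 9))^3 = (1 13)(5 9)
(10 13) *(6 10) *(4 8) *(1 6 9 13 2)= (1 6 10 2)(4 8)(9 13)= [0, 6, 1, 3, 8, 5, 10, 7, 4, 13, 2, 11, 12, 9]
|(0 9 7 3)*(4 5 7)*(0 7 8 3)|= 7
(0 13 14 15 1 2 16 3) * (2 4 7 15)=(0 13 14 2 16 3)(1 4 7 15)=[13, 4, 16, 0, 7, 5, 6, 15, 8, 9, 10, 11, 12, 14, 2, 1, 3]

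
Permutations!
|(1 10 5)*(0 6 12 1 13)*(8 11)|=|(0 6 12 1 10 5 13)(8 11)|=14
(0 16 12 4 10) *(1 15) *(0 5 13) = (0 16 12 4 10 5 13)(1 15) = [16, 15, 2, 3, 10, 13, 6, 7, 8, 9, 5, 11, 4, 0, 14, 1, 12]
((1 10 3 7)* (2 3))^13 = (1 3 10 7 2)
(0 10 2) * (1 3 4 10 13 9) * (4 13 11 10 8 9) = [11, 3, 0, 13, 8, 5, 6, 7, 9, 1, 2, 10, 12, 4] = (0 11 10 2)(1 3 13 4 8 9)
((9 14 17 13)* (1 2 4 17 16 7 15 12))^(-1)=(1 12 15 7 16 14 9 13 17 4 2)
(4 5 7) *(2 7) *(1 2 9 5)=(1 2 7 4)(5 9)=[0, 2, 7, 3, 1, 9, 6, 4, 8, 5]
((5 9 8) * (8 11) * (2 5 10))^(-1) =(2 10 8 11 9 5)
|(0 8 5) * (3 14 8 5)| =6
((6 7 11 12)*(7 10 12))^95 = (6 12 10)(7 11)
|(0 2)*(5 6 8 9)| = 4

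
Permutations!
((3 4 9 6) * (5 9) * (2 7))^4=(3 6 9 5 4)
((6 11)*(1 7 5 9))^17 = (1 7 5 9)(6 11)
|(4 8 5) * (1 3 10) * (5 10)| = 6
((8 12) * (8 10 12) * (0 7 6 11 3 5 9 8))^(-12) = ((0 7 6 11 3 5 9 8)(10 12))^(-12) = (12)(0 3)(5 7)(6 9)(8 11)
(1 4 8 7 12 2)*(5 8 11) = [0, 4, 1, 3, 11, 8, 6, 12, 7, 9, 10, 5, 2] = (1 4 11 5 8 7 12 2)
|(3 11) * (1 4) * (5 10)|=2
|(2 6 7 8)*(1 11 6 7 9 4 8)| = 8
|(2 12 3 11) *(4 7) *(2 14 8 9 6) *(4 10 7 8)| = 18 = |(2 12 3 11 14 4 8 9 6)(7 10)|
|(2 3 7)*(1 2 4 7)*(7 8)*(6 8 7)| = |(1 2 3)(4 7)(6 8)| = 6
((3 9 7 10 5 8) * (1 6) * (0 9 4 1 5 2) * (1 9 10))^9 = (10)(1 6 5 8 3 4 9 7)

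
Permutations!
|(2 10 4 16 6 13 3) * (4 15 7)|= 9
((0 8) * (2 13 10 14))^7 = (0 8)(2 14 10 13)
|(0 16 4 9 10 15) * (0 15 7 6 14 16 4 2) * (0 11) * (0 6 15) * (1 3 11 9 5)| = 14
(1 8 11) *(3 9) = (1 8 11)(3 9) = [0, 8, 2, 9, 4, 5, 6, 7, 11, 3, 10, 1]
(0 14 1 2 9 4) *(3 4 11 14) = [3, 2, 9, 4, 0, 5, 6, 7, 8, 11, 10, 14, 12, 13, 1] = (0 3 4)(1 2 9 11 14)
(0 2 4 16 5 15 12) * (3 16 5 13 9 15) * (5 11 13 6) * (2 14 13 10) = (0 14 13 9 15 12)(2 4 11 10)(3 16 6 5) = [14, 1, 4, 16, 11, 3, 5, 7, 8, 15, 2, 10, 0, 9, 13, 12, 6]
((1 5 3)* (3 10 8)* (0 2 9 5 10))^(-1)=(0 5 9 2)(1 3 8 10)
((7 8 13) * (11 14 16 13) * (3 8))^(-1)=(3 7 13 16 14 11 8)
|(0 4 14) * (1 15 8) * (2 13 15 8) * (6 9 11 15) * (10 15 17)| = |(0 4 14)(1 8)(2 13 6 9 11 17 10 15)| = 24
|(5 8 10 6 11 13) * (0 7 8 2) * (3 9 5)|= 11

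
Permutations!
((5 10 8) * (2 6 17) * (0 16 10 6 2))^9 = (0 10 5 17 16 8 6)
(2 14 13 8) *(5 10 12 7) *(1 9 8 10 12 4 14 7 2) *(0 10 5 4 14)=(0 10 14 13 5 12 2 7 4)(1 9 8)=[10, 9, 7, 3, 0, 12, 6, 4, 1, 8, 14, 11, 2, 5, 13]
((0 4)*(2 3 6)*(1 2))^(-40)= (6)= ((0 4)(1 2 3 6))^(-40)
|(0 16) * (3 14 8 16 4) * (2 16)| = |(0 4 3 14 8 2 16)| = 7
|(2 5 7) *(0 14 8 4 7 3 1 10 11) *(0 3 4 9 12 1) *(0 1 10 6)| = 20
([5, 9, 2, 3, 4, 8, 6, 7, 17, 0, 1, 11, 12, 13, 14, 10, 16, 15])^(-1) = (0 9 1 10 15 17 8 5)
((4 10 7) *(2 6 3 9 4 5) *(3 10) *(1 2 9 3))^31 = (1 4 9 5 7 10 6 2)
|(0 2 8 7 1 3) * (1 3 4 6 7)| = |(0 2 8 1 4 6 7 3)| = 8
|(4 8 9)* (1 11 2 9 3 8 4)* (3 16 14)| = 4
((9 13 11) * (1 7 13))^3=((1 7 13 11 9))^3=(1 11 7 9 13)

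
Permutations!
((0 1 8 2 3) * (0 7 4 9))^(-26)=(0 4 3 8)(1 9 7 2)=((0 1 8 2 3 7 4 9))^(-26)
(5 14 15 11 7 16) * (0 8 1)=(0 8 1)(5 14 15 11 7 16)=[8, 0, 2, 3, 4, 14, 6, 16, 1, 9, 10, 7, 12, 13, 15, 11, 5]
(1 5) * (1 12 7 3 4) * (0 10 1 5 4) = (0 10 1 4 5 12 7 3) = [10, 4, 2, 0, 5, 12, 6, 3, 8, 9, 1, 11, 7]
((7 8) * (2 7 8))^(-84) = ((8)(2 7))^(-84) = (8)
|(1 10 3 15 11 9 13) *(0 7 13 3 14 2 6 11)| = |(0 7 13 1 10 14 2 6 11 9 3 15)| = 12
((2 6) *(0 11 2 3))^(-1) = ((0 11 2 6 3))^(-1) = (0 3 6 2 11)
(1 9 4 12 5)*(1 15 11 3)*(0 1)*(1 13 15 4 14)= (0 13 15 11 3)(1 9 14)(4 12 5)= [13, 9, 2, 0, 12, 4, 6, 7, 8, 14, 10, 3, 5, 15, 1, 11]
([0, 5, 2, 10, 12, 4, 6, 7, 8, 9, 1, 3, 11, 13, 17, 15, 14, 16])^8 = [0, 5, 2, 10, 12, 4, 6, 7, 8, 9, 1, 3, 11, 13, 16, 15, 17, 14]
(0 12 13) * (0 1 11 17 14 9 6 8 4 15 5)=[12, 11, 2, 3, 15, 0, 8, 7, 4, 6, 10, 17, 13, 1, 9, 5, 16, 14]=(0 12 13 1 11 17 14 9 6 8 4 15 5)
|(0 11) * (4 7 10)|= 6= |(0 11)(4 7 10)|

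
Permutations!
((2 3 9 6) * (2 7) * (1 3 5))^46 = ((1 3 9 6 7 2 5))^46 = (1 7 3 2 9 5 6)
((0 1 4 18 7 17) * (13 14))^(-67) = (0 17 7 18 4 1)(13 14)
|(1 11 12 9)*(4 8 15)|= |(1 11 12 9)(4 8 15)|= 12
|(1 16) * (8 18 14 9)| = 4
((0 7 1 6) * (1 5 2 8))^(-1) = ((0 7 5 2 8 1 6))^(-1) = (0 6 1 8 2 5 7)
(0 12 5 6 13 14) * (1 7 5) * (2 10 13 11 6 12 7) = (0 7 5 12 1 2 10 13 14)(6 11) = [7, 2, 10, 3, 4, 12, 11, 5, 8, 9, 13, 6, 1, 14, 0]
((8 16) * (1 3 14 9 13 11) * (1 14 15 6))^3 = (1 6 15 3)(8 16)(9 14 11 13)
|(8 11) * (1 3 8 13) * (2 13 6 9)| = 8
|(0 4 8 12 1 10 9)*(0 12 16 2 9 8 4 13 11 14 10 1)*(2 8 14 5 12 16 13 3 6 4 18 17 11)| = |(0 3 6 4 18 17 11 5 12)(2 9 16 8 13)(10 14)| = 90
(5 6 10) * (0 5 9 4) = (0 5 6 10 9 4) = [5, 1, 2, 3, 0, 6, 10, 7, 8, 4, 9]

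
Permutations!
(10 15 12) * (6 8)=[0, 1, 2, 3, 4, 5, 8, 7, 6, 9, 15, 11, 10, 13, 14, 12]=(6 8)(10 15 12)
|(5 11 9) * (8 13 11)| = 5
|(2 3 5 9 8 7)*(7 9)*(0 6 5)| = 6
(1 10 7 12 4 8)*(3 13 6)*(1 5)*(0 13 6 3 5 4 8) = (0 13 3 6 5 1 10 7 12 8 4) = [13, 10, 2, 6, 0, 1, 5, 12, 4, 9, 7, 11, 8, 3]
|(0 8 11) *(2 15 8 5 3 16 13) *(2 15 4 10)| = |(0 5 3 16 13 15 8 11)(2 4 10)| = 24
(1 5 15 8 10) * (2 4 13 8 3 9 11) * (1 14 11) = (1 5 15 3 9)(2 4 13 8 10 14 11) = [0, 5, 4, 9, 13, 15, 6, 7, 10, 1, 14, 2, 12, 8, 11, 3]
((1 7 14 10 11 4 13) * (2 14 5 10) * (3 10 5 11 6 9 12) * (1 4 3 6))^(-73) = ((1 7 11 3 10)(2 14)(4 13)(6 9 12))^(-73) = (1 11 10 7 3)(2 14)(4 13)(6 12 9)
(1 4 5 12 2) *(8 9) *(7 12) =(1 4 5 7 12 2)(8 9) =[0, 4, 1, 3, 5, 7, 6, 12, 9, 8, 10, 11, 2]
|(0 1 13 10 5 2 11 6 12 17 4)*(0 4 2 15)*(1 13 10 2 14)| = 12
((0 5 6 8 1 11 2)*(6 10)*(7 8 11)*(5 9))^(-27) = (0 9 5 10 6 11 2)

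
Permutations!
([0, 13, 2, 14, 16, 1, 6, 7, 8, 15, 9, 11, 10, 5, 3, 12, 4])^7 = [0, 13, 2, 14, 16, 1, 6, 7, 8, 10, 12, 11, 15, 5, 3, 9, 4]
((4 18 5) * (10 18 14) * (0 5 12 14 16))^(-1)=(0 16 4 5)(10 14 12 18)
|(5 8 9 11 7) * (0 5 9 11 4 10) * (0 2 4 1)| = 21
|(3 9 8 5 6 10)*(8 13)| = 7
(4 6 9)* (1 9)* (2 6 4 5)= (1 9 5 2 6)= [0, 9, 6, 3, 4, 2, 1, 7, 8, 5]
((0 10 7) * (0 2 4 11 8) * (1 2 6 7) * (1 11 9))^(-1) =((0 10 11 8)(1 2 4 9)(6 7))^(-1) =(0 8 11 10)(1 9 4 2)(6 7)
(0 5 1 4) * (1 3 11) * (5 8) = (0 8 5 3 11 1 4) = [8, 4, 2, 11, 0, 3, 6, 7, 5, 9, 10, 1]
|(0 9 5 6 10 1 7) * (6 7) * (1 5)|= 7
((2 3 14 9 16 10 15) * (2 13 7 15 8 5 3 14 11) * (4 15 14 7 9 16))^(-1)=((2 7 14 16 10 8 5 3 11)(4 15 13 9))^(-1)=(2 11 3 5 8 10 16 14 7)(4 9 13 15)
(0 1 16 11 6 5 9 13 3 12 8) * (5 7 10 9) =(0 1 16 11 6 7 10 9 13 3 12 8) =[1, 16, 2, 12, 4, 5, 7, 10, 0, 13, 9, 6, 8, 3, 14, 15, 11]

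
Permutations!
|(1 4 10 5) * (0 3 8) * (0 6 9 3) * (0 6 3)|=12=|(0 6 9)(1 4 10 5)(3 8)|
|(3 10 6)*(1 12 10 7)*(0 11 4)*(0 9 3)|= |(0 11 4 9 3 7 1 12 10 6)|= 10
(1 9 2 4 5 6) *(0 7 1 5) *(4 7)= (0 4)(1 9 2 7)(5 6)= [4, 9, 7, 3, 0, 6, 5, 1, 8, 2]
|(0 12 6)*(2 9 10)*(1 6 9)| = 7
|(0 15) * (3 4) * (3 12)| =6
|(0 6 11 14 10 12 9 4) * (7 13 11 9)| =|(0 6 9 4)(7 13 11 14 10 12)| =12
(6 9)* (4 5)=(4 5)(6 9)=[0, 1, 2, 3, 5, 4, 9, 7, 8, 6]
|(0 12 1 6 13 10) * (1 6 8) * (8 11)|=15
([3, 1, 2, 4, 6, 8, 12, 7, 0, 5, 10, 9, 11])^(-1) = (0 8 5 9 11 12 6 4 3)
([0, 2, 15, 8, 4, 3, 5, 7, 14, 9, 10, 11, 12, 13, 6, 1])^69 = [0, 1, 2, 5, 4, 6, 14, 7, 3, 9, 10, 11, 12, 13, 8, 15]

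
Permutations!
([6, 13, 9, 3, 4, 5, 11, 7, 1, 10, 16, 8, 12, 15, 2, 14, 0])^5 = [13, 9, 6, 3, 4, 5, 15, 7, 2, 11, 8, 14, 12, 10, 0, 16, 1]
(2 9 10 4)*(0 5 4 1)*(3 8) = (0 5 4 2 9 10 1)(3 8) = [5, 0, 9, 8, 2, 4, 6, 7, 3, 10, 1]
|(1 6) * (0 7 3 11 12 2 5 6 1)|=|(0 7 3 11 12 2 5 6)|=8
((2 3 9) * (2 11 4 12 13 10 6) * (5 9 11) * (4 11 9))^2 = ((2 3 9 5 4 12 13 10 6))^2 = (2 9 4 13 6 3 5 12 10)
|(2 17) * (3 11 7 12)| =4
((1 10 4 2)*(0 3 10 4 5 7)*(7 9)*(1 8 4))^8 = ((0 3 10 5 9 7)(2 8 4))^8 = (0 10 9)(2 4 8)(3 5 7)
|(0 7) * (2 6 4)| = 6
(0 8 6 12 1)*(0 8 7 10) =[7, 8, 2, 3, 4, 5, 12, 10, 6, 9, 0, 11, 1] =(0 7 10)(1 8 6 12)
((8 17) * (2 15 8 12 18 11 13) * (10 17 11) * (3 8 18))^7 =(2 8 17 15 11 12 18 13 3 10)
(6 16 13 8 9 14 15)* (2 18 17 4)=[0, 1, 18, 3, 2, 5, 16, 7, 9, 14, 10, 11, 12, 8, 15, 6, 13, 4, 17]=(2 18 17 4)(6 16 13 8 9 14 15)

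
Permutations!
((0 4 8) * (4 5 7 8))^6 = (0 7)(5 8)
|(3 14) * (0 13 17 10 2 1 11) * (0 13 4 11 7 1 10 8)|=6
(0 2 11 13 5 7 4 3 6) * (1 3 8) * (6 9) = (0 2 11 13 5 7 4 8 1 3 9 6) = [2, 3, 11, 9, 8, 7, 0, 4, 1, 6, 10, 13, 12, 5]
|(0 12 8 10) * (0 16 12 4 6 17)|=|(0 4 6 17)(8 10 16 12)|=4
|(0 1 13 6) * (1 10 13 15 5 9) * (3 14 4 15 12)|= |(0 10 13 6)(1 12 3 14 4 15 5 9)|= 8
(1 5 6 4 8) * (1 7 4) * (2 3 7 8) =(8)(1 5 6)(2 3 7 4) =[0, 5, 3, 7, 2, 6, 1, 4, 8]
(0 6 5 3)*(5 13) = (0 6 13 5 3) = [6, 1, 2, 0, 4, 3, 13, 7, 8, 9, 10, 11, 12, 5]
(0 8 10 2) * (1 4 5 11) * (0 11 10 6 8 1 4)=(0 1)(2 11 4 5 10)(6 8)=[1, 0, 11, 3, 5, 10, 8, 7, 6, 9, 2, 4]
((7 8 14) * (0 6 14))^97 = (0 14 8 6 7)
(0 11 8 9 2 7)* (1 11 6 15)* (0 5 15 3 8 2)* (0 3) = (0 6)(1 11 2 7 5 15)(3 8 9) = [6, 11, 7, 8, 4, 15, 0, 5, 9, 3, 10, 2, 12, 13, 14, 1]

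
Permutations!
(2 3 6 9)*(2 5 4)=[0, 1, 3, 6, 2, 4, 9, 7, 8, 5]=(2 3 6 9 5 4)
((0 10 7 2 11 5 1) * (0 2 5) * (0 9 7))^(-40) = (1 11 7)(2 9 5)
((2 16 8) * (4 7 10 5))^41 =(2 8 16)(4 7 10 5)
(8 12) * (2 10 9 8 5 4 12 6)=(2 10 9 8 6)(4 12 5)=[0, 1, 10, 3, 12, 4, 2, 7, 6, 8, 9, 11, 5]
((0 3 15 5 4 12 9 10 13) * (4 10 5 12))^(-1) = ((0 3 15 12 9 5 10 13))^(-1) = (0 13 10 5 9 12 15 3)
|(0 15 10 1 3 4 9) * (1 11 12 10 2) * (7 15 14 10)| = 12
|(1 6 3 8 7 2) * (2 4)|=|(1 6 3 8 7 4 2)|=7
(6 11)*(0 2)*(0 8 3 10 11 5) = (0 2 8 3 10 11 6 5) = [2, 1, 8, 10, 4, 0, 5, 7, 3, 9, 11, 6]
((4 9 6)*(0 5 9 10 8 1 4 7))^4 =((0 5 9 6 7)(1 4 10 8))^4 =(10)(0 7 6 9 5)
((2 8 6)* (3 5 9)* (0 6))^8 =((0 6 2 8)(3 5 9))^8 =(3 9 5)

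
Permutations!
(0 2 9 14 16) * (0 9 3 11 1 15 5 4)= [2, 15, 3, 11, 0, 4, 6, 7, 8, 14, 10, 1, 12, 13, 16, 5, 9]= (0 2 3 11 1 15 5 4)(9 14 16)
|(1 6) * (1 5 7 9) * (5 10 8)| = |(1 6 10 8 5 7 9)| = 7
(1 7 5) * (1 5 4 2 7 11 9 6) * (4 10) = (1 11 9 6)(2 7 10 4) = [0, 11, 7, 3, 2, 5, 1, 10, 8, 6, 4, 9]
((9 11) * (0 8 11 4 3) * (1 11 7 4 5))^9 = (0 3 4 7 8)(1 11 9 5)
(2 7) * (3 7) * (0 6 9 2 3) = (0 6 9 2)(3 7) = [6, 1, 0, 7, 4, 5, 9, 3, 8, 2]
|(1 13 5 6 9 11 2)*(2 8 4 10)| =|(1 13 5 6 9 11 8 4 10 2)| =10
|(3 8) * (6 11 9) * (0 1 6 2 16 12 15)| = |(0 1 6 11 9 2 16 12 15)(3 8)| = 18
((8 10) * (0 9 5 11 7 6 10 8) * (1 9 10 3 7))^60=((0 10)(1 9 5 11)(3 7 6))^60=(11)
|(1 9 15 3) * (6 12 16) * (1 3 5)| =12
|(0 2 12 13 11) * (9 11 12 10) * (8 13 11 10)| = |(0 2 8 13 12 11)(9 10)| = 6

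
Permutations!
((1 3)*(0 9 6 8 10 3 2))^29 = (0 3 6 2 10 9 1 8)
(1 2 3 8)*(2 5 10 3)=[0, 5, 2, 8, 4, 10, 6, 7, 1, 9, 3]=(1 5 10 3 8)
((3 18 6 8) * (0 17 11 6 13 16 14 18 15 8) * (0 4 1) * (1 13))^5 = (0 13)(1 4)(3 8 15)(6 18)(11 14)(16 17)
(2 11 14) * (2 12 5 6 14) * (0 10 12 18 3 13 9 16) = (0 10 12 5 6 14 18 3 13 9 16)(2 11) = [10, 1, 11, 13, 4, 6, 14, 7, 8, 16, 12, 2, 5, 9, 18, 15, 0, 17, 3]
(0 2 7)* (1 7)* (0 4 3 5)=(0 2 1 7 4 3 5)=[2, 7, 1, 5, 3, 0, 6, 4]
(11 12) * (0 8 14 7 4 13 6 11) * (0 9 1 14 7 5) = (0 8 7 4 13 6 11 12 9 1 14 5) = [8, 14, 2, 3, 13, 0, 11, 4, 7, 1, 10, 12, 9, 6, 5]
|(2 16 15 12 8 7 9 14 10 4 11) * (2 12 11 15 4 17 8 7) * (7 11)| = 10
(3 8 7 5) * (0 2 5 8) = (0 2 5 3)(7 8) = [2, 1, 5, 0, 4, 3, 6, 8, 7]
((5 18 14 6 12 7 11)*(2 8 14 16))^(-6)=((2 8 14 6 12 7 11 5 18 16))^(-6)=(2 12 18 14 11)(5 8 7 16 6)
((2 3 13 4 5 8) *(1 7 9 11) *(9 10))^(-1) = (1 11 9 10 7)(2 8 5 4 13 3)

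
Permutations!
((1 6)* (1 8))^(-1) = (1 8 6)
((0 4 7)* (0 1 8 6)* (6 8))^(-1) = (8)(0 6 1 7 4)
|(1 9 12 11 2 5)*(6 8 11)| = 8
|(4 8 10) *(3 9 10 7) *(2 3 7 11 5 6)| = 9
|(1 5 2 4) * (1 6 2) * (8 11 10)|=6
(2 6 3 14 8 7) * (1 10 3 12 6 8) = (1 10 3 14)(2 8 7)(6 12) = [0, 10, 8, 14, 4, 5, 12, 2, 7, 9, 3, 11, 6, 13, 1]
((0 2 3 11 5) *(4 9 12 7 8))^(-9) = (0 2 3 11 5)(4 9 12 7 8) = ((0 2 3 11 5)(4 9 12 7 8))^(-9)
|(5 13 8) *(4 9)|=|(4 9)(5 13 8)|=6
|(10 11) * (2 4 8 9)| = 4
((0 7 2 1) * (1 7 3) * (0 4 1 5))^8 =((0 3 5)(1 4)(2 7))^8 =(7)(0 5 3)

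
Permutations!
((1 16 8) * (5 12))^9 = (16)(5 12)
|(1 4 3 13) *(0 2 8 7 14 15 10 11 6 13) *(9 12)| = |(0 2 8 7 14 15 10 11 6 13 1 4 3)(9 12)| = 26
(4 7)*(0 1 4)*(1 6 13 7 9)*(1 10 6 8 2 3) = (0 8 2 3 1 4 9 10 6 13 7) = [8, 4, 3, 1, 9, 5, 13, 0, 2, 10, 6, 11, 12, 7]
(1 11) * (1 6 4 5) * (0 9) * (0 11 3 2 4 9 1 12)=(0 1 3 2 4 5 12)(6 9 11)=[1, 3, 4, 2, 5, 12, 9, 7, 8, 11, 10, 6, 0]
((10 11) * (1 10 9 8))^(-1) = ((1 10 11 9 8))^(-1) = (1 8 9 11 10)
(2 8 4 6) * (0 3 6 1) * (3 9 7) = (0 9 7 3 6 2 8 4 1) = [9, 0, 8, 6, 1, 5, 2, 3, 4, 7]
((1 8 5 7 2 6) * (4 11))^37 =((1 8 5 7 2 6)(4 11))^37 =(1 8 5 7 2 6)(4 11)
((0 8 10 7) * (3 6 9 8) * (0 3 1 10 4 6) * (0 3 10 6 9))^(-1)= (0 6 1)(4 8 9)(7 10)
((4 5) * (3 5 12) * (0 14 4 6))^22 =((0 14 4 12 3 5 6))^22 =(0 14 4 12 3 5 6)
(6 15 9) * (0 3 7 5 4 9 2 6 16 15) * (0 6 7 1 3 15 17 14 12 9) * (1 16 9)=[15, 3, 7, 16, 0, 4, 6, 5, 8, 9, 10, 11, 1, 13, 12, 2, 17, 14]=(0 15 2 7 5 4)(1 3 16 17 14 12)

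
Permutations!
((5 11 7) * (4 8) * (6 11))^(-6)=(5 11)(6 7)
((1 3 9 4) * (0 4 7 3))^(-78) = (9)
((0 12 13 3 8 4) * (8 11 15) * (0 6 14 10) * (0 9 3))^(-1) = (0 13 12)(3 9 10 14 6 4 8 15 11)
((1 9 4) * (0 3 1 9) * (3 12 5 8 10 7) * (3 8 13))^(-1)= ((0 12 5 13 3 1)(4 9)(7 8 10))^(-1)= (0 1 3 13 5 12)(4 9)(7 10 8)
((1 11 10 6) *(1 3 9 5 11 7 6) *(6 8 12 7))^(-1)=(1 10 11 5 9 3 6)(7 12 8)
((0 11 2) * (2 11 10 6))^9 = ((11)(0 10 6 2))^9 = (11)(0 10 6 2)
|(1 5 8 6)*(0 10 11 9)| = 4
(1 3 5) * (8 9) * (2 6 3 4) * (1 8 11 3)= (1 4 2 6)(3 5 8 9 11)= [0, 4, 6, 5, 2, 8, 1, 7, 9, 11, 10, 3]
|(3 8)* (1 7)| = |(1 7)(3 8)| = 2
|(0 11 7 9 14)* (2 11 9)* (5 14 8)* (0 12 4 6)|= |(0 9 8 5 14 12 4 6)(2 11 7)|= 24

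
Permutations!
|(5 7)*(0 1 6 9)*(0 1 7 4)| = 12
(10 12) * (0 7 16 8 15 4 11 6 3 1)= (0 7 16 8 15 4 11 6 3 1)(10 12)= [7, 0, 2, 1, 11, 5, 3, 16, 15, 9, 12, 6, 10, 13, 14, 4, 8]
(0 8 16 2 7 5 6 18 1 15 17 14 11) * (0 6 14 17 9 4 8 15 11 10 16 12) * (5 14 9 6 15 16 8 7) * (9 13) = (0 16 2 5 13 9 4 7 14 10 8 12)(1 11 15 6 18) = [16, 11, 5, 3, 7, 13, 18, 14, 12, 4, 8, 15, 0, 9, 10, 6, 2, 17, 1]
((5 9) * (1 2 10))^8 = (1 10 2)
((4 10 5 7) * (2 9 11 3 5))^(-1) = (2 10 4 7 5 3 11 9)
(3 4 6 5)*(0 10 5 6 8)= (0 10 5 3 4 8)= [10, 1, 2, 4, 8, 3, 6, 7, 0, 9, 5]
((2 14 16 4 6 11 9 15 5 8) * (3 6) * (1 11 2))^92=((1 11 9 15 5 8)(2 14 16 4 3 6))^92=(1 9 5)(2 16 3)(4 6 14)(8 11 15)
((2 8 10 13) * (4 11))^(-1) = ((2 8 10 13)(4 11))^(-1) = (2 13 10 8)(4 11)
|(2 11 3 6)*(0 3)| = 5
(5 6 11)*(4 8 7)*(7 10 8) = (4 7)(5 6 11)(8 10) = [0, 1, 2, 3, 7, 6, 11, 4, 10, 9, 8, 5]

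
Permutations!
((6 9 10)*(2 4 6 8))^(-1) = ((2 4 6 9 10 8))^(-1) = (2 8 10 9 6 4)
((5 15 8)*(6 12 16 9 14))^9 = (6 14 9 16 12)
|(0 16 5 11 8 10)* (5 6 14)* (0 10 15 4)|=|(0 16 6 14 5 11 8 15 4)|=9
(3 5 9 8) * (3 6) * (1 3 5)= (1 3)(5 9 8 6)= [0, 3, 2, 1, 4, 9, 5, 7, 6, 8]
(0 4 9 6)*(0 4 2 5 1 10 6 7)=(0 2 5 1 10 6 4 9 7)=[2, 10, 5, 3, 9, 1, 4, 0, 8, 7, 6]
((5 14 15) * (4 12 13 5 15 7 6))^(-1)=((15)(4 12 13 5 14 7 6))^(-1)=(15)(4 6 7 14 5 13 12)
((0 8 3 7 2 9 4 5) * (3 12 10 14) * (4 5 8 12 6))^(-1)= ((0 12 10 14 3 7 2 9 5)(4 8 6))^(-1)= (0 5 9 2 7 3 14 10 12)(4 6 8)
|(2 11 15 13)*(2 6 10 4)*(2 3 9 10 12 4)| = |(2 11 15 13 6 12 4 3 9 10)| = 10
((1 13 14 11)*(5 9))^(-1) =(1 11 14 13)(5 9)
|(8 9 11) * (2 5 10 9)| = 6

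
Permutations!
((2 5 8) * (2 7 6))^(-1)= ((2 5 8 7 6))^(-1)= (2 6 7 8 5)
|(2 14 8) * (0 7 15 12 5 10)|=|(0 7 15 12 5 10)(2 14 8)|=6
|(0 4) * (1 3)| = |(0 4)(1 3)| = 2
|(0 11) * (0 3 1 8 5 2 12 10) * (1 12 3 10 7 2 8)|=|(0 11 10)(2 3 12 7)(5 8)|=12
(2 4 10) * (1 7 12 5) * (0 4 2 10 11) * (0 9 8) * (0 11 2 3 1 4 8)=(0 8 11 9)(1 7 12 5 4 2 3)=[8, 7, 3, 1, 2, 4, 6, 12, 11, 0, 10, 9, 5]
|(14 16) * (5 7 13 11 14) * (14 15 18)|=|(5 7 13 11 15 18 14 16)|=8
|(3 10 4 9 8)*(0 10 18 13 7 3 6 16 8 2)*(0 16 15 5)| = |(0 10 4 9 2 16 8 6 15 5)(3 18 13 7)| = 20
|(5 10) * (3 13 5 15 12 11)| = |(3 13 5 10 15 12 11)| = 7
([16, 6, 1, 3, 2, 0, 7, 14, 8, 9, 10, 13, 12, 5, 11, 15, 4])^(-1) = (0 5 13 11 14 7 6 1 2 4 16)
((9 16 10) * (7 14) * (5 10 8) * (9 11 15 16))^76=(5 16 11)(8 15 10)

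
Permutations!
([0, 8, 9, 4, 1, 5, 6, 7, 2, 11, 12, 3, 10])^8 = (12)(1 8 2 9 11 3 4)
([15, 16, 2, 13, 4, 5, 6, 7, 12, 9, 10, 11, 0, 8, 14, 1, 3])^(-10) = [8, 0, 2, 1, 4, 5, 6, 7, 3, 9, 10, 11, 13, 16, 14, 12, 15]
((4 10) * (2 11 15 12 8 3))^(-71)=((2 11 15 12 8 3)(4 10))^(-71)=(2 11 15 12 8 3)(4 10)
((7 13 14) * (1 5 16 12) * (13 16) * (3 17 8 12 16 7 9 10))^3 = ((1 5 13 14 9 10 3 17 8 12))^3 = (1 14 3 12 13 10 8 5 9 17)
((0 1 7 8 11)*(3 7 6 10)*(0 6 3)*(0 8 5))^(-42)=(0 7 1 5 3)(6 8)(10 11)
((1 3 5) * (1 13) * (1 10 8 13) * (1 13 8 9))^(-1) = ((1 3 5 13 10 9))^(-1) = (1 9 10 13 5 3)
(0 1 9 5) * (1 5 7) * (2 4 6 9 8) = (0 5)(1 8 2 4 6 9 7) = [5, 8, 4, 3, 6, 0, 9, 1, 2, 7]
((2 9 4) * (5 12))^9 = ((2 9 4)(5 12))^9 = (5 12)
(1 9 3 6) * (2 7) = [0, 9, 7, 6, 4, 5, 1, 2, 8, 3] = (1 9 3 6)(2 7)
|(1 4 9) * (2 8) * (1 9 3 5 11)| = |(1 4 3 5 11)(2 8)| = 10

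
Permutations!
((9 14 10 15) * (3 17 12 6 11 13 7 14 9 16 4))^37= (3 17 12 6 11 13 7 14 10 15 16 4)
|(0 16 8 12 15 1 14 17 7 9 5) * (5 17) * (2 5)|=9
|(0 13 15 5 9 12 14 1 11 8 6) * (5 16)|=12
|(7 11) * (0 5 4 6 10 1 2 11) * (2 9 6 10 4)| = 5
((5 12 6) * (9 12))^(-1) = (5 6 12 9)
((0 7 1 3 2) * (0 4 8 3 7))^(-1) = (1 7)(2 3 8 4)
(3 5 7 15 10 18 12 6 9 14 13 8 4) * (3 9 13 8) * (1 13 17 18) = (1 13 3 5 7 15 10)(4 9 14 8)(6 17 18 12) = [0, 13, 2, 5, 9, 7, 17, 15, 4, 14, 1, 11, 6, 3, 8, 10, 16, 18, 12]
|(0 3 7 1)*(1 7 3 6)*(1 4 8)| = 5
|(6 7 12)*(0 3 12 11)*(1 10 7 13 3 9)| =12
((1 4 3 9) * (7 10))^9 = ((1 4 3 9)(7 10))^9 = (1 4 3 9)(7 10)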